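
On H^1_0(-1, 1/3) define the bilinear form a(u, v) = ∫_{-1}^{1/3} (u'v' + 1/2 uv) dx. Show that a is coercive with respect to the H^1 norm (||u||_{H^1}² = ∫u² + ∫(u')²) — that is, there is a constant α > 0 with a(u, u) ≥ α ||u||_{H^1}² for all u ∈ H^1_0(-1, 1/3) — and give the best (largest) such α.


α = (8 + 9*π^2)/(16 + 9*π^2)

Coercivity of a(·,·) on H^1_0(-1, 1/3) means a(u, u) ≥ α ||u||_{H^1}² for every u ∈ H^1_0.
The interval has length L = 4/3, and Poincaré/coercivity depend only on L. Here a(u, u) = ∫(u')² + (1/2)·∫u².
Here 0 < c = 1/2 < 1. The condition a(u,u) ≥ α||u||_{H^1}² reads (1−α)∫(u')² ≥ (α−c)∫u². Any admissible α is ≤ 1 (rapidly oscillating u have ∫u²/∫(u')² → 0), and α = 1 would force 0 ≥ (1−c)∫u², impossible since c < 1; so 1−α > 0. By the sharp Poincaré inequality on H^1_0 of an interval of length L, ∫(u')² ≥ (π/L)²∫u² with equality for the first sine mode sin(π(x−x₀)/L) (x₀ the left endpoint), so the inequality holds for all u iff (1−α)(π/L)² ≥ α − c, i.e. α ≤ ((π/L)² + c)/((π/L)² + 1) = (1 + c(L/π)²)/(1 + (L/π)²). With (π/L)² = 9*π^2/16 and c = 1/2, the largest admissible constant is α = ((π/L)² + c)/((π/L)² + 1).
Simplifying, α = (8 + 9*π^2)/(16 + 9*π^2).


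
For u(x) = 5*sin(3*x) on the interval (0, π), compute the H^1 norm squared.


||u||_{H^1(0,π)}^2 = 125*π

u'(x) = 15*cos(3*x).
Expand u² and (u')² and integrate term by term on (0, π), using: for integers n ≥ 1, ∫_0^π sin²(nx) dx = ∫_0^π cos²(nx) dx = π/2; for n ≠ n', ∫_0^π sin(nx)sin(n'x) dx = ∫_0^π cos(nx)cos(n'x) dx = 0; and by product-to-sum, ∫_0^π sin(nx)cos(n'x) dx = ½∫_0^π [sin((n+n')x) + sin((n−n')x)] dx, which is 0 when n+n' is even and 2n/(n²−n'²) when n+n' is odd (it need not vanish on (0, π)).
  u² squared terms: (5)²·∫sin(3x)² dx = 25·π/2 = 25*π/2.
  So ∫_0^π u² dx = 25*π/2.
  (u')² squared terms: (15)²·∫cos(3x)² dx = 225·π/2 = 225*π/2.
  So ∫_0^π (u')² dx = 225*π/2.
||u||_{H^1}^2 = (25*π/2) + (225*π/2) = 125*π.


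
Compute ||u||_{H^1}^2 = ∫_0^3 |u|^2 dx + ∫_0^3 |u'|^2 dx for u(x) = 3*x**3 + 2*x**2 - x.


||u||_{H^1}^2 = 330549/35

The H^1 norm (squared) on an interval (0, L) is
  ||u||_{H^1}^2 = ∫_0^L u(x)^2 dx + ∫_0^L u'(x)^2 dx.
Compute u'(x) = 9*x**2 + 4*x - 1.
Then u(x)^2 = 9*x**6 + 12*x**5 - 2*x**4 - 4*x**3 + x**2 and u'(x)^2 = 81*x**4 + 72*x**3 - 2*x**2 - 8*x + 1.
Integrate each monomial from 0 to 3 using ∫_0^3 c·x^n dx = c·3^(n+1)/(n+1):
  ∫_0^3 u(x)^2 dx = ∫_0^3 (9*x^6 + 12*x^5 - 2*x^4 - 4*x^3 + x^2) dx. Term by term:
    ∫_0^3 9*x^6 dx = 19683/7;  ∫_0^3 12*x^5 dx = 1458;  ∫_0^3 -2*x^4 dx = -486/5;
    ∫_0^3 -4*x^3 dx = -81;  ∫_0^3 x^2 dx = 9.
  Sum: 19683/7 + 1458 − 486/5 − 81 + 9 = 143523/35.
  ∫_0^3 u'(x)^2 dx = ∫_0^3 (81*x^4 + 72*x^3 - 2*x^2 - 8*x + 1) dx. Term by term:
    ∫_0^3 81*x^4 dx = 19683/5;  ∫_0^3 72*x^3 dx = 1458;  ∫_0^3 -2*x^2 dx = -18;
    ∫_0^3 -8*x dx = -36;  ∫_0^3 1 dx = 3.
  Sum: 19683/5 + 1458 − 18 − 36 + 3 = 26718/5.
Adding: ||u||_{H^1}^2 = 143523/35 + 26718/5 = 330549/35.


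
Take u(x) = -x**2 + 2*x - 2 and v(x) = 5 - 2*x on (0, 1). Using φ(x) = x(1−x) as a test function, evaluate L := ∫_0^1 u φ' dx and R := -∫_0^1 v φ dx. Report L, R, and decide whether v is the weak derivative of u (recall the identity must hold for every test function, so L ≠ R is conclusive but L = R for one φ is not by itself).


LHS = -1/6, RHS = -2/3. No, v is not the weak derivative of u.

u(x) = -x**2 + 2*x - 2, classical derivative u'(x) = 2 - 2*x.
φ(x) = x(1−x), so φ'(x) = 1 - 2*x.
Note φ(0) = φ(1) = 0, so the boundary term u·φ vanishes.
LHS = ∫_0^1 u(x) φ'(x) dx = ∫_0^1 (2*x^3 - 5*x^2 + 6*x - 2) dx. Term by term:
  ∫_0^1 2*x^3 dx = 1/2;  ∫_0^1 -5*x^2 dx = -5/3;  ∫_0^1 6*x dx = 3;
  ∫_0^1 -2 dx = -2.
Sum: 1/2 − 5/3 + 3 − 2 = -1/6.
So LHS = -1/6.
∫_0^1 v(x) φ(x) dx = ∫_0^1 (2*x^3 - 7*x^2 + 5*x) dx. Term by term:
  ∫_0^1 2*x^3 dx = 1/2;  ∫_0^1 -7*x^2 dx = -7/3;  ∫_0^1 5*x dx = 5/2.
Sum: 1/2 − 7/3 + 5/2 = 2/3.
So RHS = -∫_0^1 v(x) φ(x) dx = -2/3.
LHS − RHS = 1/2 ≠ 0, so the identity fails.
(For a valid weak derivative the identity must hold for EVERY test function, in particular this one. The failure shows v is NOT the weak derivative of u.)
Correct weak derivative would be u'(x) = 2 - 2*x.


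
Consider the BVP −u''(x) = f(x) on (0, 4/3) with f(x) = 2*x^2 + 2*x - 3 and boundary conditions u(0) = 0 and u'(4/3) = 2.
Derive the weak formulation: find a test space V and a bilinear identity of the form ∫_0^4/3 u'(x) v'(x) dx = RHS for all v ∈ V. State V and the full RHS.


V = {v ∈ H^1(0, 4/3) : v(0) = 0} (test functions vanish at x = 0 where u is specified); weak form: ∫_0^4/3 u'v' dx = ∫_0^4/3 (2*x^2 + 2*x - 3) v dx + 2·v(4/3) for all v ∈ V.

Multiply both sides by a test function v and integrate from 0 to 4/3:
  ∫_0^4/3 −u''(x) v(x) dx = ∫_0^4/3 f(x) v(x) dx.
Integrate the LHS by parts once:
  ∫_0^4/3 −u'' v dx = −[u'(x) v(x)]_0^4/3 + ∫_0^4/3 u'(x) v'(x) dx.
Thus ∫_0^4/3 u'(x) v'(x) dx = ∫_0^4/3 f(x) v(x) dx + [u'(x) v(x)]_0^4/3.
Choose V so that boundary terms are either known or forced to vanish.
Mixed BC: u(0) = 0 (Dirichlet) and u'(4/3) = 2 (Neumann). Define V = {v ∈ H^1(0, 4/3) : v(0) = 0}. Then [u' v]_0^4/3 = u'(4/3)·v(4/3) − u'(0)·0 = 2·v(4/3).
Weak formulation: find u (satisfying any essential BC) such that ∫_0^4/3 u'(x) v'(x) dx = ∫_0^4/3 f v dx + 2·v(4/3) for all v ∈ V (Dirichlet at 0 absorbed into V; Neumann datum at x = 4/3 contributes the boundary term).
Substituting f(x) = 2*x^2 + 2*x - 3, the right-hand side is ∫_0^4/3 (2*x^2 + 2*x - 3) v dx + 2·v(4/3).


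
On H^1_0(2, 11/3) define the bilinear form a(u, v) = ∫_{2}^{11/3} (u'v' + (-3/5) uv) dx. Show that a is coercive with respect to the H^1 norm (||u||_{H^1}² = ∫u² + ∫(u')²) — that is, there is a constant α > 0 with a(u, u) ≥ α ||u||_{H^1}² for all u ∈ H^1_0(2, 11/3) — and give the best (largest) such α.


α = 3*(-5 + 3*π^2)/(25 + 9*π^2)

Coercivity of a(·,·) on H^1_0(2, 11/3) means a(u, u) ≥ α ||u||_{H^1}² for every u ∈ H^1_0.
The interval has length L = 5/3, and Poincaré/coercivity depend only on L. Here a(u, u) = ∫(u')² + (-3/5)·∫u².
Here c = -3/5 < 0 with |c| < (π/L)² = 9*π^2/25, so coercivity still holds. The condition a(u,u) ≥ α||u||_{H^1}² reads (1−α)∫(u')² ≥ (α−c)∫u². Any admissible α is ≤ 1 (rapidly oscillating u have ∫u²/∫(u')² → 0), and α = 1 would force 0 ≥ (1−c)∫u², impossible since c < 1; so 1−α > 0. By the sharp Poincaré inequality on H^1_0 of an interval of length L, ∫(u')² ≥ (π/L)²∫u² with equality for the first sine mode sin(π(x−x₀)/L) (x₀ the left endpoint), so the inequality holds for all u iff (1−α)(π/L)² ≥ α − c, i.e. α ≤ ((π/L)² + c)/((π/L)² + 1) = (1 + c(L/π)²)/(1 + (L/π)²). (Direct route, valid since c ≤ 0: Poincaré gives c∫u² ≥ c(L/π)²∫(u')², so a(u,u) ≥ (1 + c(L/π)²)∫(u')², while ||u||_{H^1}² ≤ (1 + (L/π)²)∫(u')²; dividing yields the same α.) With (π/L)² = 9*π^2/25 and c = -3/5, the largest admissible constant is α = ((π/L)² + c)/((π/L)² + 1).
Simplifying, α = 3*(-5 + 3*π^2)/(25 + 9*π^2).


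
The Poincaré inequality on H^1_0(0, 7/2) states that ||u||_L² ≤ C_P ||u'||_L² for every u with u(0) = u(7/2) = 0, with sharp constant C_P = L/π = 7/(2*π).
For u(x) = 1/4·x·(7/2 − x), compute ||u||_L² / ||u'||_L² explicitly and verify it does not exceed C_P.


||u||_L² / ||u'||_L² = 7*sqrt(10)/20 < C_P = 7/(2*π).

u(x) = 1/4·x·(7/2 − x), so u'(x) = 7/8 - x/2.
u(x) = 1/4·x·(7/2 − x) vanishes at x = 0 and x = 7/2, so u ∈ H^1_0(0, 7/2). Differentiate via the product rule and integrate the resulting polynomials term by term.
  ∫_0^7/2 u² dx = ∫_0^7/2 (x^4/16 - 7*x^3/16 + 49*x^2/64) dx. Term by term:
    ∫_0^7/2 x^4/16 dx = 16807/2560;  ∫_0^7/2 -7*x^3/16 dx = -16807/1024;  ∫_0^7/2 49*x^2/64 dx = 16807/1536.
  Sum: 16807/2560 − 16807/1024 + 16807/1536 = 16807/15360.
  ∫_0^7/2 (u')² dx = ∫_0^7/2 (x^2/4 - 7*x/8 + 49/64) dx. Term by term:
    ∫_0^7/2 x^2/4 dx = 343/96;  ∫_0^7/2 -7*x/8 dx = -343/64;  ∫_0^7/2 49/64 dx = 343/128.
  Sum: 343/96 − 343/64 + 343/128 = 343/384.
∫_0^7/2 u² dx = 16807/15360, so ||u||_L² = 49*sqrt(105)/480.
∫_0^7/2 (u')² dx = 343/384, so ||u'||_L² = 7*sqrt(42)/48.
Ratio ||u||_L² / ||u'||_L² = 7*sqrt(10)/20.
Sharp Poincaré constant on H^1_0(0, 7/2) is C_P = L/π = 7/(2*π), achieved by sin(2*π/7·x).
A polynomial bump cannot attain the sharp Poincaré constant (only the first sine eigenfunction does), so the ratio is strictly less than C_P, consistent with ||u||_L² ≤ C_P ||u'||_L².


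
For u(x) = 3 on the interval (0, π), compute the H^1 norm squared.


||u||_{H^1(0,π)}^2 = 9*π

u'(x) = 0.
Expand u² and (u')² and integrate term by term on (0, π), using: for integers n ≥ 1, ∫_0^π sin²(nx) dx = ∫_0^π cos²(nx) dx = π/2; for n ≠ n', ∫_0^π sin(nx)sin(n'x) dx = ∫_0^π cos(nx)cos(n'x) dx = 0; and by product-to-sum, ∫_0^π sin(nx)cos(n'x) dx = ½∫_0^π [sin((n+n')x) + sin((n−n')x)] dx, which is 0 when n+n' is even and 2n/(n²−n'²) when n+n' is odd (it need not vanish on (0, π)). For the constant mode: ∫_0^π 1 dx = π, ∫_0^π cos(nx) dx = 0, ∫_0^π sin(nx) dx = (1−(−1)^n)/n.
  u² squared terms: (3)²·∫1 dx = 9·π = 9*π.
  So ∫_0^π u² dx = 9*π.
  u' ≡ 0, so ∫_0^π (u')² dx = 0.
||u||_{H^1}^2 = (9*π) + (0) = 9*π.


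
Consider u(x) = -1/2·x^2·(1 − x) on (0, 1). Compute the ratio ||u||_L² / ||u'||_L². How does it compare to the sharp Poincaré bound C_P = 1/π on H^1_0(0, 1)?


||u||_L² / ||u'||_L² = sqrt(14)/14 < C_P = 1/π.

u(x) = -1/2·x^2·(1 − x), so u'(x) = x*(3*x - 2)/2.
u(x) = -1/2·x^2·(1 − x) vanishes at x = 0 and x = 1, so u ∈ H^1_0(0, 1). Differentiate via the product rule and integrate the resulting polynomials term by term.
  ∫_0^1 u² dx = ∫_0^1 (x^6/4 - x^5/2 + x^4/4) dx. Term by term:
    ∫_0^1 x^6/4 dx = 1/28;  ∫_0^1 -x^5/2 dx = -1/12;  ∫_0^1 x^4/4 dx = 1/20.
  Sum: 1/28 − 1/12 + 1/20 = 1/420.
  ∫_0^1 (u')² dx = ∫_0^1 (9*x^4/4 - 3*x^3 + x^2) dx. Term by term:
    ∫_0^1 9*x^4/4 dx = 9/20;  ∫_0^1 -3*x^3 dx = -3/4;  ∫_0^1 x^2 dx = 1/3.
  Sum: 9/20 − 3/4 + 1/3 = 1/30.
∫_0^1 u² dx = 1/420, so ||u||_L² = sqrt(105)/210.
∫_0^1 (u')² dx = 1/30, so ||u'||_L² = sqrt(30)/30.
Ratio ||u||_L² / ||u'||_L² = sqrt(14)/14.
Sharp Poincaré constant on H^1_0(0, 1) is C_P = L/π = 1/π, achieved by sin(π·x).
A polynomial bump cannot attain the sharp Poincaré constant (only the first sine eigenfunction does), so the ratio is strictly less than C_P, consistent with ||u||_L² ≤ C_P ||u'||_L².


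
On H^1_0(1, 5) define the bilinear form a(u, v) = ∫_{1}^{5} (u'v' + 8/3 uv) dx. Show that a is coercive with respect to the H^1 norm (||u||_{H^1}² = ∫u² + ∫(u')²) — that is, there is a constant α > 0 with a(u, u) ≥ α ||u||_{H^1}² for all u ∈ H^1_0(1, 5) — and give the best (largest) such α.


α = 1

Coercivity of a(·,·) on H^1_0(1, 5) means a(u, u) ≥ α ||u||_{H^1}² for every u ∈ H^1_0.
The interval has length L = 4, and Poincaré/coercivity depend only on L. Here a(u, u) = ∫(u')² + (8/3)·∫u².
Here c = 8/3 ≥ 1, so a(u,u) = ∫(u')² + c∫u² ≥ ∫(u')² + ∫u² = ||u||_{H^1}², i.e. α = 1 works. No larger α is possible: a(u,u) ≥ α||u||_{H^1}² means (1−α)∫(u')² ≥ (α−c)∫u², and for the modes u_n = sin(nπ(x−x₀)/L) (x₀ the left endpoint) one has ∫u_n²/∫(u_n')² = (L/(nπ))² → 0, so a(u_n,u_n)/||u_n||_{H^1}² → 1. Hence the optimal constant is α = 1.
Therefore α = 1.


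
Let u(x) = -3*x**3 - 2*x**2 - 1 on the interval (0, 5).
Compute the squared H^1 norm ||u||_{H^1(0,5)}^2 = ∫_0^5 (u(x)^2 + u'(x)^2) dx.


||u||_{H^1}^2 = 8309585/42

The H^1 norm (squared) on an interval (0, L) is
  ||u||_{H^1}^2 = ∫_0^L u(x)^2 dx + ∫_0^L u'(x)^2 dx.
Compute u'(x) = -9*x**2 - 4*x.
Then u(x)^2 = 9*x**6 + 12*x**5 + 4*x**4 + 6*x**3 + 4*x**2 + 1 and u'(x)^2 = 81*x**4 + 72*x**3 + 16*x**2.
Integrate each monomial from 0 to 5 using ∫_0^5 c·x^n dx = c·5^(n+1)/(n+1):
  ∫_0^5 u(x)^2 dx = ∫_0^5 (9*x^6 + 12*x^5 + 4*x^4 + 6*x^3 + 4*x^2 + 1) dx. Term by term:
    ∫_0^5 9*x^6 dx = 703125/7;  ∫_0^5 12*x^5 dx = 31250;  ∫_0^5 4*x^4 dx = 2500;
    ∫_0^5 6*x^3 dx = 1875/2;  ∫_0^5 4*x^2 dx = 500/3;  ∫_0^5 1 dx = 5.
  Sum: 703125/7 + 31250 + 2500 + 1875/2 + 500/3 + 5 = 5682835/42.
  ∫_0^5 u'(x)^2 dx = ∫_0^5 (81*x^4 + 72*x^3 + 16*x^2) dx. Term by term:
    ∫_0^5 81*x^4 dx = 50625;  ∫_0^5 72*x^3 dx = 11250;  ∫_0^5 16*x^2 dx = 2000/3.
  Sum: 50625 + 11250 + 2000/3 = 187625/3.
Adding: ||u||_{H^1}^2 = 5682835/42 + 187625/3 = 8309585/42.


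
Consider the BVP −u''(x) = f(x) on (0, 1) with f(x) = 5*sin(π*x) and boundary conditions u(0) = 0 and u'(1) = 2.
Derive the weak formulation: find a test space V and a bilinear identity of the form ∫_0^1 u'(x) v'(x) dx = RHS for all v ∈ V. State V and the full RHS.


V = {v ∈ H^1(0, 1) : v(0) = 0} (test functions vanish at x = 0 where u is specified); weak form: ∫_0^1 u'v' dx = ∫_0^1 (5*sin(π*x)) v dx + 2·v(1) for all v ∈ V.

Multiply both sides by a test function v and integrate from 0 to 1:
  ∫_0^1 −u''(x) v(x) dx = ∫_0^1 f(x) v(x) dx.
Integrate the LHS by parts once:
  ∫_0^1 −u'' v dx = −[u'(x) v(x)]_0^1 + ∫_0^1 u'(x) v'(x) dx.
Thus ∫_0^1 u'(x) v'(x) dx = ∫_0^1 f(x) v(x) dx + [u'(x) v(x)]_0^1.
Choose V so that boundary terms are either known or forced to vanish.
Mixed BC: u(0) = 0 (Dirichlet) and u'(1) = 2 (Neumann). Define V = {v ∈ H^1(0, 1) : v(0) = 0}. Then [u' v]_0^1 = u'(1)·v(1) − u'(0)·0 = 2·v(1).
Weak formulation: find u (satisfying any essential BC) such that ∫_0^1 u'(x) v'(x) dx = ∫_0^1 f v dx + 2·v(1) for all v ∈ V (Dirichlet at 0 absorbed into V; Neumann datum at x = 1 contributes the boundary term).
Substituting f(x) = 5*sin(π*x), the right-hand side is ∫_0^1 (5*sin(π*x)) v dx + 2·v(1).


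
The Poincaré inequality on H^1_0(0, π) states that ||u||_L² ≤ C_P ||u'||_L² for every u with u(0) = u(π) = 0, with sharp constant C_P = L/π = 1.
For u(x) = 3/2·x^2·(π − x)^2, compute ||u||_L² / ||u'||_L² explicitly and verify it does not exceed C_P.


||u||_L² / ||u'||_L² = sqrt(3)*π/6 < C_P = 1.

u(x) = 3/2·x^2·(π − x)^2, so u'(x) = 3*x*(x - π)*(2*x - π).
u(x) = 3/2·x^2·(π − x)^2 vanishes at x = 0 and x = π, so u ∈ H^1_0(0, π). Differentiate via the product rule and integrate the resulting polynomials term by term.
  ∫_0^π u² dx = ∫_0^π (9*x^8/4 - 9*π*x^7 + 27*π^2*x^6/2 - 9*π^3*x^5 + 9*π^4*x^4/4) dx. Term by term:
    ∫_0^π 9*x^8/4 dx = π^9/4;  ∫_0^π -9*π*x^7 dx = -9*π^9/8;  ∫_0^π 27*π^2*x^6/2 dx = 27*π^9/14;
    ∫_0^π -9*π^3*x^5 dx = -3*π^9/2;  ∫_0^π 9*π^4*x^4/4 dx = 9*π^9/20.
  Sum: π^9/4 − 9*π^9/8 + 27*π^9/14 − 3*π^9/2 + 9*π^9/20 = π^9/280.
  ∫_0^π (u')² dx = ∫_0^π (36*x^6 - 108*π*x^5 + 117*π^2*x^4 - 54*π^3*x^3 + 9*π^4*x^2) dx. Term by term:
    ∫_0^π 36*x^6 dx = 36*π^7/7;  ∫_0^π -108*π*x^5 dx = -18*π^7;  ∫_0^π 117*π^2*x^4 dx = 117*π^7/5;
    ∫_0^π -54*π^3*x^3 dx = -27*π^7/2;  ∫_0^π 9*π^4*x^2 dx = 3*π^7.
  Sum: 36*π^7/7 − 18*π^7 + 117*π^7/5 − 27*π^7/2 + 3*π^7 = 3*π^7/70.
∫_0^π u² dx = π^9/280, so ||u||_L² = sqrt(70)*π^(9/2)/140.
∫_0^π (u')² dx = 3*π^7/70, so ||u'||_L² = sqrt(210)*π^(7/2)/70.
Ratio ||u||_L² / ||u'||_L² = sqrt(3)*π/6.
Sharp Poincaré constant on H^1_0(0, π) is C_P = L/π = 1, achieved by sin(x).
A polynomial bump cannot attain the sharp Poincaré constant (only the first sine eigenfunction does), so the ratio is strictly less than C_P, consistent with ||u||_L² ≤ C_P ||u'||_L².


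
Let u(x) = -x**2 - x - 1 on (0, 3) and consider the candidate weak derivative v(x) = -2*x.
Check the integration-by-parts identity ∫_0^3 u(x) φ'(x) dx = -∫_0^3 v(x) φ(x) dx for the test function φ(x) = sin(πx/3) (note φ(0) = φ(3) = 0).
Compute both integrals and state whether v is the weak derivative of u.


LHS = 24/π, RHS = 18/π. No, v is not the weak derivative of u.

u(x) = -x**2 - x - 1, classical derivative u'(x) = -2*x - 1.
φ(x) = sin(πx/3), so φ'(x) = π*cos(π*x/3)/3.
Note φ(0) = φ(3) = 0, so the boundary term u·φ vanishes.
LHS = ∫_0^3 u(x) φ'(x) dx = ∫_0^3 (-π*x^2*cos(π*x/3)/3 - π*x*cos(π*x/3)/3 - π*cos(π*x/3)/3) dx. Term by term:
  ∫_0^3 -π*cos(π*x/3)/3 dx = 0;  ∫_0^3 -π*x*cos(π*x/3)/3 dx = 6/π;  ∫_0^3 -π*x^2*cos(π*x/3)/3 dx = 18/π.
Sum: 0 + 6/π + 18/π = 24/π.
So LHS = 24/π.
∫_0^3 v(x) φ(x) dx = ∫_0^3 (-2*x*sin(π*x/3)) dx. Term by term:
  ∫_0^3 -2*x*sin(π*x/3) dx = -18/π.
So RHS = -∫_0^3 v(x) φ(x) dx = 18/π.
LHS − RHS = 6/π ≠ 0, so the identity fails.
(For a valid weak derivative the identity must hold for EVERY test function, in particular this one. The failure shows v is NOT the weak derivative of u.)
Correct weak derivative would be u'(x) = -2*x - 1.


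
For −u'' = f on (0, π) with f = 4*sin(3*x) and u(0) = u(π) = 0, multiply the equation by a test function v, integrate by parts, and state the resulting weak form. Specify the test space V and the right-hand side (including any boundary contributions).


V = H^1_0(0, π) (so v(0) = v(π) = 0); weak form: ∫_0^π u'v' dx = ∫_0^π (4*sin(3*x)) v dx for all v ∈ V.

Multiply both sides by a test function v and integrate from 0 to π:
  ∫_0^π −u''(x) v(x) dx = ∫_0^π f(x) v(x) dx.
Integrate the LHS by parts once:
  ∫_0^π −u'' v dx = −[u'(x) v(x)]_0^π + ∫_0^π u'(x) v'(x) dx.
Thus ∫_0^π u'(x) v'(x) dx = ∫_0^π f(x) v(x) dx + [u'(x) v(x)]_0^π.
Choose V so that boundary terms are either known or forced to vanish.
u is Dirichlet: u(0) = u(π) = 0. Let V = H^1_0(0, π); then v(0) = v(π) = 0, and [u' v]_0^π = 0.
Weak formulation: find u (satisfying any essential BC) such that ∫_0^π u'(x) v'(x) dx = ∫_0^π f v dx for all v ∈ V.
Substituting f(x) = 4*sin(3*x), the right-hand side is ∫_0^π (4*sin(3*x)) v dx.


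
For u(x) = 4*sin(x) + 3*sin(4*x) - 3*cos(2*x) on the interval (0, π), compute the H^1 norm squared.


||u||_{H^1(0,π)}^2 = 80 + 115*π

u'(x) = 6*sin(2*x) + 4*cos(x) + 12*cos(4*x).
Expand u² and (u')² and integrate term by term on (0, π), using: for integers n ≥ 1, ∫_0^π sin²(nx) dx = ∫_0^π cos²(nx) dx = π/2; for n ≠ n', ∫_0^π sin(nx)sin(n'x) dx = ∫_0^π cos(nx)cos(n'x) dx = 0; and by product-to-sum, ∫_0^π sin(nx)cos(n'x) dx = ½∫_0^π [sin((n+n')x) + sin((n−n')x)] dx, which is 0 when n+n' is even and 2n/(n²−n'²) when n+n' is odd (it need not vanish on (0, π)).
  u² squared terms: (-3)²·∫cos(2x)² dx = 9·π/2 = 9*π/2;  (3)²·∫sin(4x)² dx = 9·π/2 = 9*π/2;  (4)²·∫sin(x)² dx = 16·π/2 = 8*π.
  u² cross terms: 2·(-3)·(3)·∫cos(2x)·sin(4x) dx = -18·(0) = 0;  2·(-3)·(4)·∫cos(2x)·sin(x) dx = -24·(-2/3) = 16;  2·(3)·(4)·∫sin(4x)·sin(x) dx = 24·(0) = 0.
  So ∫_0^π u² dx = 9*π/2 + 9*π/2 + 8*π + 0 + 16 + 0 = 16 + 17*π.
  (u')² squared terms: (4)²·∫cos(x)² dx = 16·π/2 = 8*π;  (6)²·∫sin(2x)² dx = 36·π/2 = 18*π;  (12)²·∫cos(4x)² dx = 144·π/2 = 72*π.
  (u')² cross terms: 2·(4)·(6)·∫cos(x)·sin(2x) dx = 48·(4/3) = 64;  2·(4)·(12)·∫cos(x)·cos(4x) dx = 96·(0) = 0;  2·(6)·(12)·∫sin(2x)·cos(4x) dx = 144·(0) = 0.
  So ∫_0^π (u')² dx = 8*π + 18*π + 72*π + 64 + 0 + 0 = 64 + 98*π.
||u||_{H^1}^2 = (16 + 17*π) + (64 + 98*π) = 80 + 115*π.


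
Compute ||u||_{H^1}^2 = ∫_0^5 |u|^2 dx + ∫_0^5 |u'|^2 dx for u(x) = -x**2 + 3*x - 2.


||u||_{H^1}^2 = 965/6

The H^1 norm (squared) on an interval (0, L) is
  ||u||_{H^1}^2 = ∫_0^L u(x)^2 dx + ∫_0^L u'(x)^2 dx.
Compute u'(x) = 3 - 2*x.
Then u(x)^2 = x**4 - 6*x**3 + 13*x**2 - 12*x + 4 and u'(x)^2 = 4*x**2 - 12*x + 9.
Integrate each monomial from 0 to 5 using ∫_0^5 c·x^n dx = c·5^(n+1)/(n+1):
  ∫_0^5 u(x)^2 dx = ∫_0^5 (x^4 - 6*x^3 + 13*x^2 - 12*x + 4) dx. Term by term:
    ∫_0^5 x^4 dx = 625;  ∫_0^5 -6*x^3 dx = -1875/2;  ∫_0^5 13*x^2 dx = 1625/3;
    ∫_0^5 -12*x dx = -150;  ∫_0^5 4 dx = 20.
  Sum: 625 − 1875/2 + 1625/3 − 150 + 20 = 595/6.
  ∫_0^5 u'(x)^2 dx = ∫_0^5 (4*x^2 - 12*x + 9) dx. Term by term:
    ∫_0^5 4*x^2 dx = 500/3;  ∫_0^5 -12*x dx = -150;  ∫_0^5 9 dx = 45.
  Sum: 500/3 − 150 + 45 = 185/3.
Adding: ||u||_{H^1}^2 = 595/6 + 185/3 = 965/6.


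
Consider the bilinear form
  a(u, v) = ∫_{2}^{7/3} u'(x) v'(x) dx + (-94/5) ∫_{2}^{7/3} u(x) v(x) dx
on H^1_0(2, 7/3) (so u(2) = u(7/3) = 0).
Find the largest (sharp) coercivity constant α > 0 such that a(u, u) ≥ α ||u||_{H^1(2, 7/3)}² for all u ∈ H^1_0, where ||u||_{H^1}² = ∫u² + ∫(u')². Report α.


α = (-94 + 45*π^2)/(5*(1 + 9*π^2))

Coercivity of a(·,·) on H^1_0(2, 7/3) means a(u, u) ≥ α ||u||_{H^1}² for every u ∈ H^1_0.
The interval has length L = 1/3, and Poincaré/coercivity depend only on L. Here a(u, u) = ∫(u')² + (-94/5)·∫u².
Here c = -94/5 < 0 with |c| < (π/L)² = 9*π^2, so coercivity still holds. The condition a(u,u) ≥ α||u||_{H^1}² reads (1−α)∫(u')² ≥ (α−c)∫u². Any admissible α is ≤ 1 (rapidly oscillating u have ∫u²/∫(u')² → 0), and α = 1 would force 0 ≥ (1−c)∫u², impossible since c < 1; so 1−α > 0. By the sharp Poincaré inequality on H^1_0 of an interval of length L, ∫(u')² ≥ (π/L)²∫u² with equality for the first sine mode sin(π(x−x₀)/L) (x₀ the left endpoint), so the inequality holds for all u iff (1−α)(π/L)² ≥ α − c, i.e. α ≤ ((π/L)² + c)/((π/L)² + 1) = (1 + c(L/π)²)/(1 + (L/π)²). (Direct route, valid since c ≤ 0: Poincaré gives c∫u² ≥ c(L/π)²∫(u')², so a(u,u) ≥ (1 + c(L/π)²)∫(u')², while ||u||_{H^1}² ≤ (1 + (L/π)²)∫(u')²; dividing yields the same α.) With (π/L)² = 9*π^2 and c = -94/5, the largest admissible constant is α = ((π/L)² + c)/((π/L)² + 1).
Simplifying, α = (-94 + 45*π^2)/(5*(1 + 9*π^2)).


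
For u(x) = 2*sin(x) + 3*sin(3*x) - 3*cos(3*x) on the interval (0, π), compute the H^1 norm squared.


||u||_{H^1(0,π)}^2 = 94*π

u'(x) = 9*sin(3*x) + 2*cos(x) + 9*cos(3*x).
Expand u² and (u')² and integrate term by term on (0, π), using: for integers n ≥ 1, ∫_0^π sin²(nx) dx = ∫_0^π cos²(nx) dx = π/2; for n ≠ n', ∫_0^π sin(nx)sin(n'x) dx = ∫_0^π cos(nx)cos(n'x) dx = 0; and by product-to-sum, ∫_0^π sin(nx)cos(n'x) dx = ½∫_0^π [sin((n+n')x) + sin((n−n')x)] dx, which is 0 when n+n' is even and 2n/(n²−n'²) when n+n' is odd (it need not vanish on (0, π)).
  u² squared terms: (-3)²·∫cos(3x)² dx = 9·π/2 = 9*π/2;  (2)²·∫sin(x)² dx = 4·π/2 = 2*π;  (3)²·∫sin(3x)² dx = 9·π/2 = 9*π/2.
  u² cross terms: 2·(-3)·(2)·∫cos(3x)·sin(x) dx = -12·(0) = 0;  2·(-3)·(3)·∫cos(3x)·sin(3x) dx = -18·(0) = 0;  2·(2)·(3)·∫sin(x)·sin(3x) dx = 12·(0) = 0.
  So ∫_0^π u² dx = 9*π/2 + 2*π + 9*π/2 + 0 + 0 + 0 = 11*π.
  (u')² squared terms: (2)²·∫cos(x)² dx = 4·π/2 = 2*π;  (9)²·∫cos(3x)² dx = 81·π/2 = 81*π/2;  (9)²·∫sin(3x)² dx = 81·π/2 = 81*π/2.
  (u')² cross terms: 2·(2)·(9)·∫cos(x)·cos(3x) dx = 36·(0) = 0;  2·(2)·(9)·∫cos(x)·sin(3x) dx = 36·(0) = 0;  2·(9)·(9)·∫cos(3x)·sin(3x) dx = 162·(0) = 0.
  So ∫_0^π (u')² dx = 2*π + 81*π/2 + 81*π/2 + 0 + 0 + 0 = 83*π.
||u||_{H^1}^2 = (11*π) + (83*π) = 94*π.


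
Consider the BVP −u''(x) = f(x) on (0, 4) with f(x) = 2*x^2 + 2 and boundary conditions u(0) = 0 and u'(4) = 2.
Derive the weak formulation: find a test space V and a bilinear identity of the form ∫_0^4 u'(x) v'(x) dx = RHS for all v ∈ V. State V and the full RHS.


V = {v ∈ H^1(0, 4) : v(0) = 0} (test functions vanish at x = 0 where u is specified); weak form: ∫_0^4 u'v' dx = ∫_0^4 (2*x^2 + 2) v dx + 2·v(4) for all v ∈ V.

Multiply both sides by a test function v and integrate from 0 to 4:
  ∫_0^4 −u''(x) v(x) dx = ∫_0^4 f(x) v(x) dx.
Integrate the LHS by parts once:
  ∫_0^4 −u'' v dx = −[u'(x) v(x)]_0^4 + ∫_0^4 u'(x) v'(x) dx.
Thus ∫_0^4 u'(x) v'(x) dx = ∫_0^4 f(x) v(x) dx + [u'(x) v(x)]_0^4.
Choose V so that boundary terms are either known or forced to vanish.
Mixed BC: u(0) = 0 (Dirichlet) and u'(4) = 2 (Neumann). Define V = {v ∈ H^1(0, 4) : v(0) = 0}. Then [u' v]_0^4 = u'(4)·v(4) − u'(0)·0 = 2·v(4).
Weak formulation: find u (satisfying any essential BC) such that ∫_0^4 u'(x) v'(x) dx = ∫_0^4 f v dx + 2·v(4) for all v ∈ V (Dirichlet at 0 absorbed into V; Neumann datum at x = 4 contributes the boundary term).
Substituting f(x) = 2*x^2 + 2, the right-hand side is ∫_0^4 (2*x^2 + 2) v dx + 2·v(4).


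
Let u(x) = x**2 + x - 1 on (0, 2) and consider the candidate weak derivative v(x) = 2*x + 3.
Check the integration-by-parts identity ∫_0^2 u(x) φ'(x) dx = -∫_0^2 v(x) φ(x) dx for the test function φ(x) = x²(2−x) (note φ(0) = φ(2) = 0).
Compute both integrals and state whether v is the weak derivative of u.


LHS = -68/15, RHS = -36/5. No, v is not the weak derivative of u.

u(x) = x**2 + x - 1, classical derivative u'(x) = 2*x + 1.
φ(x) = x²(2−x), so φ'(x) = x*(4 - 3*x).
Note φ(0) = φ(2) = 0, so the boundary term u·φ vanishes.
LHS = ∫_0^2 u(x) φ'(x) dx = ∫_0^2 (-3*x^4 + x^3 + 7*x^2 - 4*x) dx. Term by term:
  ∫_0^2 -3*x^4 dx = -96/5;  ∫_0^2 x^3 dx = 4;  ∫_0^2 7*x^2 dx = 56/3;
  ∫_0^2 -4*x dx = -8.
Sum: -96/5 + 4 + 56/3 − 8 = -68/15.
So LHS = -68/15.
∫_0^2 v(x) φ(x) dx = ∫_0^2 (-2*x^4 + x^3 + 6*x^2) dx. Term by term:
  ∫_0^2 -2*x^4 dx = -64/5;  ∫_0^2 x^3 dx = 4;  ∫_0^2 6*x^2 dx = 16.
Sum: -64/5 + 4 + 16 = 36/5.
So RHS = -∫_0^2 v(x) φ(x) dx = -36/5.
LHS − RHS = 8/3 ≠ 0, so the identity fails.
(For a valid weak derivative the identity must hold for EVERY test function, in particular this one. The failure shows v is NOT the weak derivative of u.)
Correct weak derivative would be u'(x) = 2*x + 1.


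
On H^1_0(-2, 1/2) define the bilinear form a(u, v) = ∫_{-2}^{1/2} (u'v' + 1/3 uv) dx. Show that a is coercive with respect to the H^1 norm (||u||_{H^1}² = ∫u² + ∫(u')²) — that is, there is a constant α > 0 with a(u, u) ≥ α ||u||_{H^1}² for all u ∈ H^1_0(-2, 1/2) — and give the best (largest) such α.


α = (25 + 12*π^2)/(3*(25 + 4*π^2))

Coercivity of a(·,·) on H^1_0(-2, 1/2) means a(u, u) ≥ α ||u||_{H^1}² for every u ∈ H^1_0.
The interval has length L = 5/2, and Poincaré/coercivity depend only on L. Here a(u, u) = ∫(u')² + (1/3)·∫u².
Here 0 < c = 1/3 < 1. The condition a(u,u) ≥ α||u||_{H^1}² reads (1−α)∫(u')² ≥ (α−c)∫u². Any admissible α is ≤ 1 (rapidly oscillating u have ∫u²/∫(u')² → 0), and α = 1 would force 0 ≥ (1−c)∫u², impossible since c < 1; so 1−α > 0. By the sharp Poincaré inequality on H^1_0 of an interval of length L, ∫(u')² ≥ (π/L)²∫u² with equality for the first sine mode sin(π(x−x₀)/L) (x₀ the left endpoint), so the inequality holds for all u iff (1−α)(π/L)² ≥ α − c, i.e. α ≤ ((π/L)² + c)/((π/L)² + 1) = (1 + c(L/π)²)/(1 + (L/π)²). With (π/L)² = 4*π^2/25 and c = 1/3, the largest admissible constant is α = ((π/L)² + c)/((π/L)² + 1).
Simplifying, α = (25 + 12*π^2)/(3*(25 + 4*π^2)).


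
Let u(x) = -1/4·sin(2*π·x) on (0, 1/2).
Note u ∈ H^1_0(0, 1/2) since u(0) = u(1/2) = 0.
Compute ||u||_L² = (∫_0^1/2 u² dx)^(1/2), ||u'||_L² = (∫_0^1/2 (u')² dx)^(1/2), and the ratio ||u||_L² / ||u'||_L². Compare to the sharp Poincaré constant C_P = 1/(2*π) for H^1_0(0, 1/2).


||u||_L² / ||u'||_L² = 1/(2*π) = C_P.

u(x) = -1/4·sin(2*π·x), so u'(x) = -π*cos(2*π*x)/2.
Writing u(x) = A·sin(kπx/L) with A = -1/4 and k = 1, use ∫_0^L sin²(kπx/L) dx = L/2 and ∫_0^L cos²(kπx/L) dx = L/2.
u² = 1/16·sin²(2*π·x) and (u')² = π^2/4·cos²(2*π·x), and each of sin², cos² integrates to L/2 = 1/4 over (0, 1/2).
∫_0^1/2 u² dx = 1/64, so ||u||_L² = 1/8.
∫_0^1/2 (u')² dx = π^2/16, so ||u'||_L² = π/4.
Ratio ||u||_L² / ||u'||_L² = 1/(2*π).
Sharp Poincaré constant on H^1_0(0, 1/2) is C_P = L/π = 1/(2*π), achieved by sin(2*π·x).
This is the k = 1 eigenfunction (up to amplitude), so the ratio equals the sharp Poincaré constant exactly.


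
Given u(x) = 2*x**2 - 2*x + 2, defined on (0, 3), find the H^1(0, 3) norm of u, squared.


||u||_{H^1}^2 = 1002/5

The H^1 norm (squared) on an interval (0, L) is
  ||u||_{H^1}^2 = ∫_0^L u(x)^2 dx + ∫_0^L u'(x)^2 dx.
Compute u'(x) = 4*x - 2.
Then u(x)^2 = 4*x**4 - 8*x**3 + 12*x**2 - 8*x + 4 and u'(x)^2 = 16*x**2 - 16*x + 4.
Integrate each monomial from 0 to 3 using ∫_0^3 c·x^n dx = c·3^(n+1)/(n+1):
  ∫_0^3 u(x)^2 dx = ∫_0^3 (4*x^4 - 8*x^3 + 12*x^2 - 8*x + 4) dx. Term by term:
    ∫_0^3 4*x^4 dx = 972/5;  ∫_0^3 -8*x^3 dx = -162;  ∫_0^3 12*x^2 dx = 108;
    ∫_0^3 -8*x dx = -36;  ∫_0^3 4 dx = 12.
  Sum: 972/5 − 162 + 108 − 36 + 12 = 582/5.
  ∫_0^3 u'(x)^2 dx = ∫_0^3 (16*x^2 - 16*x + 4) dx. Term by term:
    ∫_0^3 16*x^2 dx = 144;  ∫_0^3 -16*x dx = -72;  ∫_0^3 4 dx = 12.
  Sum: 144 − 72 + 12 = 84.
Adding: ||u||_{H^1}^2 = 582/5 + 84 = 1002/5.


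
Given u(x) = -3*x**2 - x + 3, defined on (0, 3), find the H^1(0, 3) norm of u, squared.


||u||_{H^1}^2 = 7869/10

The H^1 norm (squared) on an interval (0, L) is
  ||u||_{H^1}^2 = ∫_0^L u(x)^2 dx + ∫_0^L u'(x)^2 dx.
Compute u'(x) = -6*x - 1.
Then u(x)^2 = 9*x**4 + 6*x**3 - 17*x**2 - 6*x + 9 and u'(x)^2 = 36*x**2 + 12*x + 1.
Integrate each monomial from 0 to 3 using ∫_0^3 c·x^n dx = c·3^(n+1)/(n+1):
  ∫_0^3 u(x)^2 dx = ∫_0^3 (9*x^4 + 6*x^3 - 17*x^2 - 6*x + 9) dx. Term by term:
    ∫_0^3 9*x^4 dx = 2187/5;  ∫_0^3 6*x^3 dx = 243/2;  ∫_0^3 -17*x^2 dx = -153;
    ∫_0^3 -6*x dx = -27;  ∫_0^3 9 dx = 27.
  Sum: 2187/5 + 243/2 − 153 − 27 + 27 = 4059/10.
  ∫_0^3 u'(x)^2 dx = ∫_0^3 (36*x^2 + 12*x + 1) dx. Term by term:
    ∫_0^3 36*x^2 dx = 324;  ∫_0^3 12*x dx = 54;  ∫_0^3 1 dx = 3.
  Sum: 324 + 54 + 3 = 381.
Adding: ||u||_{H^1}^2 = 4059/10 + 381 = 7869/10.


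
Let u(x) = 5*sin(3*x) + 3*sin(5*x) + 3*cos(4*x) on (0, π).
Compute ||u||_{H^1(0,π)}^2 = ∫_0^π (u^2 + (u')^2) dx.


||u||_{H^1(0,π)}^2 = -680/7 + 637*π/2

u'(x) = -12*sin(4*x) + 15*cos(3*x) + 15*cos(5*x).
Expand u² and (u')² and integrate term by term on (0, π), using: for integers n ≥ 1, ∫_0^π sin²(nx) dx = ∫_0^π cos²(nx) dx = π/2; for n ≠ n', ∫_0^π sin(nx)sin(n'x) dx = ∫_0^π cos(nx)cos(n'x) dx = 0; and by product-to-sum, ∫_0^π sin(nx)cos(n'x) dx = ½∫_0^π [sin((n+n')x) + sin((n−n')x)] dx, which is 0 when n+n' is even and 2n/(n²−n'²) when n+n' is odd (it need not vanish on (0, π)).
  u² squared terms: (3)²·∫cos(4x)² dx = 9·π/2 = 9*π/2;  (3)²·∫sin(5x)² dx = 9·π/2 = 9*π/2;  (5)²·∫sin(3x)² dx = 25·π/2 = 25*π/2.
  u² cross terms: 2·(3)·(3)·∫cos(4x)·sin(5x) dx = 18·(10/9) = 20;  2·(3)·(5)·∫cos(4x)·sin(3x) dx = 30·(-6/7) = -180/7;  2·(3)·(5)·∫sin(5x)·sin(3x) dx = 30·(0) = 0.
  So ∫_0^π u² dx = 9*π/2 + 9*π/2 + 25*π/2 + 20 − 180/7 + 0 = -40/7 + 43*π/2.
  (u')² squared terms: (-12)²·∫sin(4x)² dx = 144·π/2 = 72*π;  (15)²·∫cos(3x)² dx = 225·π/2 = 225*π/2;  (15)²·∫cos(5x)² dx = 225·π/2 = 225*π/2.
  (u')² cross terms: 2·(-12)·(15)·∫sin(4x)·cos(3x) dx = -360·(8/7) = -2880/7;  2·(-12)·(15)·∫sin(4x)·cos(5x) dx = -360·(-8/9) = 320;  2·(15)·(15)·∫cos(3x)·cos(5x) dx = 450·(0) = 0.
  So ∫_0^π (u')² dx = 72*π + 225*π/2 + 225*π/2 − 2880/7 + 320 + 0 = -640/7 + 297*π.
||u||_{H^1}^2 = (-40/7 + 43*π/2) + (-640/7 + 297*π) = -680/7 + 637*π/2.


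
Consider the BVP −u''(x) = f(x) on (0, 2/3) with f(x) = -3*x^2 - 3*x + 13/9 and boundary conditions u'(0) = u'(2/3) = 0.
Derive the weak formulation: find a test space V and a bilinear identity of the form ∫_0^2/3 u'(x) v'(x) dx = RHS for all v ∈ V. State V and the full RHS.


V = H^1(0, 2/3) (no boundary constraint on v; u is determined up to an additive constant); weak form: ∫_0^2/3 u'v' dx = ∫_0^2/3 (-3*x^2 - 3*x + 13/9) v dx for all v ∈ V.

Multiply both sides by a test function v and integrate from 0 to 2/3:
  ∫_0^2/3 −u''(x) v(x) dx = ∫_0^2/3 f(x) v(x) dx.
Integrate the LHS by parts once:
  ∫_0^2/3 −u'' v dx = −[u'(x) v(x)]_0^2/3 + ∫_0^2/3 u'(x) v'(x) dx.
Thus ∫_0^2/3 u'(x) v'(x) dx = ∫_0^2/3 f(x) v(x) dx + [u'(x) v(x)]_0^2/3.
Choose V so that boundary terms are either known or forced to vanish.
u has homogeneous Neumann: u'(0) = u'(2/3) = 0. So [u' v]_0^2/3 = 0·v(2/3) − 0·v(0) = 0 for any v; take V = H^1(0, 2/3).
Weak formulation: find u (satisfying any essential BC) such that ∫_0^2/3 u'(x) v'(x) dx = ∫_0^2/3 f v dx for all v ∈ V (homogeneous Neumann, so boundary terms vanish).
Substituting f(x) = -3*x^2 - 3*x + 13/9, the right-hand side is ∫_0^2/3 (-3*x^2 - 3*x + 13/9) v dx.
Compatibility check (pure Neumann): taking v ≡ 1 ∈ V gives 0 = ∫_0^2/3 f dx + (0) − (0), i.e. ∫_0^2/3 f dx must equal u'(0) − u'(2/3) = 0. Indeed ∫_0^2/3 (-3*x^2 - 3*x + 13/9) dx = 0, so the data are compatible. The solution is then unique only up to an additive constant (fix it e.g. by requiring ∫_0^2/3 u dx = 0).


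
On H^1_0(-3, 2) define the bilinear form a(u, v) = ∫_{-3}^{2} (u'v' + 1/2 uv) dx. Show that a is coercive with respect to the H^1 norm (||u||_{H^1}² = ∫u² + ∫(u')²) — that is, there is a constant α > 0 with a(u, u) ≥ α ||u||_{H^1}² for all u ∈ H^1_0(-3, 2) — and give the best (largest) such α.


α = (π^2 + 25/2)/(π^2 + 25)

Coercivity of a(·,·) on H^1_0(-3, 2) means a(u, u) ≥ α ||u||_{H^1}² for every u ∈ H^1_0.
The interval has length L = 5, and Poincaré/coercivity depend only on L. Here a(u, u) = ∫(u')² + (1/2)·∫u².
Here 0 < c = 1/2 < 1. The condition a(u,u) ≥ α||u||_{H^1}² reads (1−α)∫(u')² ≥ (α−c)∫u². Any admissible α is ≤ 1 (rapidly oscillating u have ∫u²/∫(u')² → 0), and α = 1 would force 0 ≥ (1−c)∫u², impossible since c < 1; so 1−α > 0. By the sharp Poincaré inequality on H^1_0 of an interval of length L, ∫(u')² ≥ (π/L)²∫u² with equality for the first sine mode sin(π(x−x₀)/L) (x₀ the left endpoint), so the inequality holds for all u iff (1−α)(π/L)² ≥ α − c, i.e. α ≤ ((π/L)² + c)/((π/L)² + 1) = (1 + c(L/π)²)/(1 + (L/π)²). With (π/L)² = π^2/25 and c = 1/2, the largest admissible constant is α = ((π/L)² + c)/((π/L)² + 1).
Simplifying, α = (π^2 + 25/2)/(π^2 + 25).


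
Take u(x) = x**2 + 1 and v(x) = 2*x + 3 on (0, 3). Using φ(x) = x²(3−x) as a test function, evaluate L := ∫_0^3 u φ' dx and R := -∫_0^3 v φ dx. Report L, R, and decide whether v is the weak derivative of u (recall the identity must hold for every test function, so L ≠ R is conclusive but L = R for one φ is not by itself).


LHS = -243/10, RHS = -891/20. No, v is not the weak derivative of u.

u(x) = x**2 + 1, classical derivative u'(x) = 2*x.
φ(x) = x²(3−x), so φ'(x) = 3*x*(2 - x).
Note φ(0) = φ(3) = 0, so the boundary term u·φ vanishes.
LHS = ∫_0^3 u(x) φ'(x) dx = ∫_0^3 (-3*x^4 + 6*x^3 - 3*x^2 + 6*x) dx. Term by term:
  ∫_0^3 -3*x^4 dx = -729/5;  ∫_0^3 6*x^3 dx = 243/2;  ∫_0^3 -3*x^2 dx = -27;
  ∫_0^3 6*x dx = 27.
Sum: -729/5 + 243/2 − 27 + 27 = -243/10.
So LHS = -243/10.
∫_0^3 v(x) φ(x) dx = ∫_0^3 (-2*x^4 + 3*x^3 + 9*x^2) dx. Term by term:
  ∫_0^3 -2*x^4 dx = -486/5;  ∫_0^3 3*x^3 dx = 243/4;  ∫_0^3 9*x^2 dx = 81.
Sum: -486/5 + 243/4 + 81 = 891/20.
So RHS = -∫_0^3 v(x) φ(x) dx = -891/20.
LHS − RHS = 81/4 ≠ 0, so the identity fails.
(For a valid weak derivative the identity must hold for EVERY test function, in particular this one. The failure shows v is NOT the weak derivative of u.)
Correct weak derivative would be u'(x) = 2*x.


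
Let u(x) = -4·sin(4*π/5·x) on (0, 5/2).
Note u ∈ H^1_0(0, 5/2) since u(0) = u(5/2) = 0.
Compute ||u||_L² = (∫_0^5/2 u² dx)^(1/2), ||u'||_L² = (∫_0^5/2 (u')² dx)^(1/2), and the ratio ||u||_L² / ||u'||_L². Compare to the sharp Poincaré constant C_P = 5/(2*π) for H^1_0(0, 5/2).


||u||_L² / ||u'||_L² = 5/(4*π) < C_P = 5/(2*π).

u(x) = -4·sin(4*π/5·x), so u'(x) = -16*π*cos(4*π*x/5)/5.
Writing u(x) = A·sin(kπx/L) with A = -4 and k = 2, use ∫_0^L sin²(kπx/L) dx = L/2 and ∫_0^L cos²(kπx/L) dx = L/2.
u² = 16·sin²(4*π/5·x) and (u')² = 256*π^2/25·cos²(4*π/5·x), and each of sin², cos² integrates to L/2 = 5/4 over (0, 5/2).
∫_0^5/2 u² dx = 20, so ||u||_L² = 2*sqrt(5).
∫_0^5/2 (u')² dx = 64*π^2/5, so ||u'||_L² = 8*sqrt(5)*π/5.
Ratio ||u||_L² / ||u'||_L² = 5/(4*π).
Sharp Poincaré constant on H^1_0(0, 5/2) is C_P = L/π = 5/(2*π), achieved by sin(2*π/5·x).
This is the k = 2 harmonic; the ratio L/(kπ) is strictly less than C_P = L/π, consistent with the sharp inequality ||u||_L² ≤ C_P ||u'||_L².


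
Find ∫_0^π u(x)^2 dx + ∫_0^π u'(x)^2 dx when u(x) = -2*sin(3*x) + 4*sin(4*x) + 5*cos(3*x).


||u||_{H^1(0,π)}^2 = 3200/7 + 281*π

u'(x) = -15*sin(3*x) - 6*cos(3*x) + 16*cos(4*x).
Expand u² and (u')² and integrate term by term on (0, π), using: for integers n ≥ 1, ∫_0^π sin²(nx) dx = ∫_0^π cos²(nx) dx = π/2; for n ≠ n', ∫_0^π sin(nx)sin(n'x) dx = ∫_0^π cos(nx)cos(n'x) dx = 0; and by product-to-sum, ∫_0^π sin(nx)cos(n'x) dx = ½∫_0^π [sin((n+n')x) + sin((n−n')x)] dx, which is 0 when n+n' is even and 2n/(n²−n'²) when n+n' is odd (it need not vanish on (0, π)).
  u² squared terms: (-2)²·∫sin(3x)² dx = 4·π/2 = 2*π;  (4)²·∫sin(4x)² dx = 16·π/2 = 8*π;  (5)²·∫cos(3x)² dx = 25·π/2 = 25*π/2.
  u² cross terms: 2·(-2)·(4)·∫sin(3x)·sin(4x) dx = -16·(0) = 0;  2·(-2)·(5)·∫sin(3x)·cos(3x) dx = -20·(0) = 0;  2·(4)·(5)·∫sin(4x)·cos(3x) dx = 40·(8/7) = 320/7.
  So ∫_0^π u² dx = 2*π + 8*π + 25*π/2 + 0 + 0 + 320/7 = 320/7 + 45*π/2.
  (u')² squared terms: (-15)²·∫sin(3x)² dx = 225·π/2 = 225*π/2;  (-6)²·∫cos(3x)² dx = 36·π/2 = 18*π;  (16)²·∫cos(4x)² dx = 256·π/2 = 128*π.
  (u')² cross terms: 2·(-15)·(-6)·∫sin(3x)·cos(3x) dx = 180·(0) = 0;  2·(-15)·(16)·∫sin(3x)·cos(4x) dx = -480·(-6/7) = 2880/7;  2·(-6)·(16)·∫cos(3x)·cos(4x) dx = -192·(0) = 0.
  So ∫_0^π (u')² dx = 225*π/2 + 18*π + 128*π + 0 + 2880/7 + 0 = 2880/7 + 517*π/2.
||u||_{H^1}^2 = (320/7 + 45*π/2) + (2880/7 + 517*π/2) = 3200/7 + 281*π.


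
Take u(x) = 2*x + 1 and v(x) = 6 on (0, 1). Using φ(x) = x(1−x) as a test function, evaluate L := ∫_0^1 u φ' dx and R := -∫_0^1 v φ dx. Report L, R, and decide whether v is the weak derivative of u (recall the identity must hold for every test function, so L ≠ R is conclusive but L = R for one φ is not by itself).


LHS = -1/3, RHS = -1. No, v is not the weak derivative of u.

u(x) = 2*x + 1, classical derivative u'(x) = 2.
φ(x) = x(1−x), so φ'(x) = 1 - 2*x.
Note φ(0) = φ(1) = 0, so the boundary term u·φ vanishes.
LHS = ∫_0^1 u(x) φ'(x) dx = ∫_0^1 (1 - 4*x^2) dx. Term by term:
  ∫_0^1 -4*x^2 dx = -4/3;  ∫_0^1 1 dx = 1.
Sum: -4/3 + 1 = -1/3.
So LHS = -1/3.
∫_0^1 v(x) φ(x) dx = ∫_0^1 (-6*x^2 + 6*x) dx. Term by term:
  ∫_0^1 -6*x^2 dx = -2;  ∫_0^1 6*x dx = 3.
Sum: -2 + 3 = 1.
So RHS = -∫_0^1 v(x) φ(x) dx = -1.
LHS − RHS = 2/3 ≠ 0, so the identity fails.
(For a valid weak derivative the identity must hold for EVERY test function, in particular this one. The failure shows v is NOT the weak derivative of u.)
Correct weak derivative would be u'(x) = 2.


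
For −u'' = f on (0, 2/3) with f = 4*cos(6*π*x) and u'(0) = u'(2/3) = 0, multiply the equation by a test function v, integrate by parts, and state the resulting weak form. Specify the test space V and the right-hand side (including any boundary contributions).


V = H^1(0, 2/3) (no boundary constraint on v; u is determined up to an additive constant); weak form: ∫_0^2/3 u'v' dx = ∫_0^2/3 (4*cos(6*π*x)) v dx for all v ∈ V.

Multiply both sides by a test function v and integrate from 0 to 2/3:
  ∫_0^2/3 −u''(x) v(x) dx = ∫_0^2/3 f(x) v(x) dx.
Integrate the LHS by parts once:
  ∫_0^2/3 −u'' v dx = −[u'(x) v(x)]_0^2/3 + ∫_0^2/3 u'(x) v'(x) dx.
Thus ∫_0^2/3 u'(x) v'(x) dx = ∫_0^2/3 f(x) v(x) dx + [u'(x) v(x)]_0^2/3.
Choose V so that boundary terms are either known or forced to vanish.
u has homogeneous Neumann: u'(0) = u'(2/3) = 0. So [u' v]_0^2/3 = 0·v(2/3) − 0·v(0) = 0 for any v; take V = H^1(0, 2/3).
Weak formulation: find u (satisfying any essential BC) such that ∫_0^2/3 u'(x) v'(x) dx = ∫_0^2/3 f v dx for all v ∈ V (homogeneous Neumann, so boundary terms vanish).
Substituting f(x) = 4*cos(6*π*x), the right-hand side is ∫_0^2/3 (4*cos(6*π*x)) v dx.
Compatibility check (pure Neumann): taking v ≡ 1 ∈ V gives 0 = ∫_0^2/3 f dx + (0) − (0), i.e. ∫_0^2/3 f dx must equal u'(0) − u'(2/3) = 0. Indeed ∫_0^2/3 (4*cos(6*π*x)) dx = 0, so the data are compatible. The solution is then unique only up to an additive constant (fix it e.g. by requiring ∫_0^2/3 u dx = 0).
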